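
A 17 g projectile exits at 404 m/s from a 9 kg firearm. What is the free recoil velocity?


v_recoil = m_p * v_p / m_gun = 0.017 * 404 / 9 = 0.7631 m/s

0.7631 m/s


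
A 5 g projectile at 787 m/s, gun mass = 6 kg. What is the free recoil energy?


v_r = m_p*v_p/m_gun = 0.005*787/6 = 0.655833 m/s, E_r = 0.5*m_gun*v_r^2 = 0.5*6*0.655833^2 = 1.29 J

1.29 J


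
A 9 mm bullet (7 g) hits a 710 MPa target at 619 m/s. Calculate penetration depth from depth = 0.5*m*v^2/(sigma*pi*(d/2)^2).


A = pi*(d/2)^2 = pi*(9/2)^2 = 63.6173 mm^2
E = 0.5*m*v^2 = 0.5*0.007*619^2 = 1341.06 J
depth = E/(sigma*A) = 1341.06 J / (710 MPa * 63.6173 mm^2) = 1341.06/(710 * 63.6173) m = 0.0296904 m ≈ 29.69 mm

29.69 mm


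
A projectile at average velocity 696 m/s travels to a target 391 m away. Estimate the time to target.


t = d/v = 391/696 = 0.5618 s

0.5618 s


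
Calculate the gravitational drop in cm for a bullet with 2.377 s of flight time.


drop = 0.5*g*t^2 = 0.5*9.81*2.377^2 = 27.7139 m ≈ 2771 cm

2771 cm


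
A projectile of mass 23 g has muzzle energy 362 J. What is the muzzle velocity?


v = sqrt(2*E/m) = sqrt(2*362/0.023) = 177.4 m/s

177.4 m/s


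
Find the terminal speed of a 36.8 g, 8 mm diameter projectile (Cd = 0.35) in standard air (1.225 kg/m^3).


A = pi*(d/2)^2 = pi*(8/2000)^2 = 5.02655e-05 m^2
vt = sqrt(2mg/(Cd*rho*A)) = sqrt(2*0.0368*9.81/(0.35 * 1.225 * 5.02655e-05)) = 183 m/s

183 m/s


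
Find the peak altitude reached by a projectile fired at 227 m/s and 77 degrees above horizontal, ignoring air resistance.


H = (v0*sin(theta))^2 / (2g) = (227*sin(77°))^2 / (2*9.81) = 2493 m

2493 m


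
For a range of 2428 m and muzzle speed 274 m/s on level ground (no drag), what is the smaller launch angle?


sin(2*theta) = R*g/v0^2 = 2428*9.81/274^2 = 0.317261, theta = arcsin(0.317261)/2 = 9.249°

9.249 degrees


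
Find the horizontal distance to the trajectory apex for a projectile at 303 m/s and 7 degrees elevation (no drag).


R = v0^2*sin(2*theta)/g = 303^2*sin(2*7°)/9.81 = 2264.08 m
apex_dist = R/2 = 2264.08/2 = 1132 m

1132 m


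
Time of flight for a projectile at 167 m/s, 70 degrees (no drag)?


T = 2*v0*sin(theta)/g = 2*167*sin(70°)/9.81 = 31.99 s

31.99 s


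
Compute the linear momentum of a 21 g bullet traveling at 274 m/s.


p = m*v = 0.021*274 = 5.754 kg·m/s

5.754 kg·m/s


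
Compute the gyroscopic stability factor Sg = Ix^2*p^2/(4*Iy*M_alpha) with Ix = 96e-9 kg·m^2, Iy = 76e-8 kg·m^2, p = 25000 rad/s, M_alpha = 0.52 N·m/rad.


Sg = Ix^2 * p^2 / (4 * Iy * M_alpha) = (96e-9)^2 * 25000^2 / (4 * 76e-8 * 0.52) = 3.644

3.644


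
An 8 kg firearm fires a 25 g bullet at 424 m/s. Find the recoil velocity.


v_recoil = m_p * v_p / m_gun = 0.025 * 424 / 8 = 1.325 m/s

1.325 m/s


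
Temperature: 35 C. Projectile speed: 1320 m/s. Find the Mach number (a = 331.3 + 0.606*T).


a = 331.3 + 0.606*(35) = 352.51 m/s
M = v/a = 1320/352.51 = 3.745

3.745


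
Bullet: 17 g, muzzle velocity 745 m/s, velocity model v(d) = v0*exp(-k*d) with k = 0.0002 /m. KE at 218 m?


v = v0*exp(-k*d) = 745*exp(-0.0002*218) = 713.216 m/s
E = 0.5*m*v^2 = 0.5*0.017*713.216^2 = 4324 J

4324 J


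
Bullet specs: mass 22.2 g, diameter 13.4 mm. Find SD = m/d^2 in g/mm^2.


SD = m/d^2 = 22.2/13.4^2 = 0.1236 g/mm^2

0.1236 g/mm^2


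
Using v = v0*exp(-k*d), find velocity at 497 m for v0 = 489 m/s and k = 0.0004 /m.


v = v0*exp(-k*d) = 489*exp(-0.0004*497) = 400.8 m/s

400.8 m/s


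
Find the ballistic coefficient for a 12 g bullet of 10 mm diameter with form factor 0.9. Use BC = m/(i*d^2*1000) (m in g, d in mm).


BC = m/(i*d^2*1000) = 12/(0.9 * 10^2 * 1000) = 0.0001333

0.0001333


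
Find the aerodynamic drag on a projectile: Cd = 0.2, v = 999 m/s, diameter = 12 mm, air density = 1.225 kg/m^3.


A = pi*(d/2)^2 = pi*(12/2000)^2 = 1.13097e-04 m^2
Fd = 0.5*Cd*rho*A*v^2 = 0.5*0.2*1.225*1.13097e-04*999^2 = 13.83 N

13.83 N


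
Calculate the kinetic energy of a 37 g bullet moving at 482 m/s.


E = 0.5*m*v^2 = 0.5*0.037*482^2 = 4298 J

4298 J


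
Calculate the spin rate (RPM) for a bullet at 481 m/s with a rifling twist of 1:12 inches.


twist_m = 12*0.0254 = 0.3048 m
spin = v/twist = 481/0.3048 = 1578.084 rev/s
RPM = spin*60 = 1578.084*60 ≈ 94685 RPM

94685 RPM


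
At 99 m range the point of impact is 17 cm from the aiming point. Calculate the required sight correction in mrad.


1 mrad subtends 1 cm per 10 m of range, so adj = error_cm / (dist_m / 10) = 17 / (99/10) = 1.717 mrad

1.717 mrad


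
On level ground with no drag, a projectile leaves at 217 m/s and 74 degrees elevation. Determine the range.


R = v0^2 * sin(2*theta) / g = 217^2 * sin(2*74°) / 9.81 = 2544 m

2544 m


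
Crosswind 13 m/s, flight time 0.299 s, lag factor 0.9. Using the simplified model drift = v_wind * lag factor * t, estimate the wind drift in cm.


drift = v_wind * lag * t = 13 * 0.9 * 0.299 = 3.4983 m ≈ 349.8 cm

349.8 cm


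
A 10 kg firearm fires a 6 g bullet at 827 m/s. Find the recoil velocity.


v_recoil = m_p * v_p / m_gun = 0.006 * 827 / 10 = 0.4962 m/s

0.4962 m/s


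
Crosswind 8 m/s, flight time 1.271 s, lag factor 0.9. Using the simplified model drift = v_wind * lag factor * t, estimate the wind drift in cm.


drift = v_wind * lag * t = 8 * 0.9 * 1.271 = 9.1512 m ≈ 915.1 cm

915.1 cm


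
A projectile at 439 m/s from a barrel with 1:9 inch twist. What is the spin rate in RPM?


twist_m = 9*0.0254 = 0.2286 m
spin = v/twist = 439/0.2286 = 1920.385 rev/s
RPM = spin*60 = 1920.385*60 ≈ 115223 RPM

115223 RPM


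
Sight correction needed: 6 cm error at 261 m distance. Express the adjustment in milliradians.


1 mrad subtends 1 cm per 10 m of range, so adj = error_cm / (dist_m / 10) = 6 / (261/10) = 0.2299 mrad

0.2299 mrad


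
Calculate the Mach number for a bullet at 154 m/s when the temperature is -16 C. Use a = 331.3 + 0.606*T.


a = 331.3 + 0.606*(-16) = 321.604 m/s
M = v/a = 154/321.604 = 0.4788

0.4788


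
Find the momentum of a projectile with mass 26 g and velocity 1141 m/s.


p = m*v = 0.026*1141 = 29.67 kg·m/s

29.67 kg·m/s


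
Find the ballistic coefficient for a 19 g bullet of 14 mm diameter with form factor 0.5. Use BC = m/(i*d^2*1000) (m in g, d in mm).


BC = m/(i*d^2*1000) = 19/(0.5 * 14^2 * 1000) = 0.0001939

0.0001939


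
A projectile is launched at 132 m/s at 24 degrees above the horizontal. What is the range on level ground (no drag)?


R = v0^2 * sin(2*theta) / g = 132^2 * sin(2*24°) / 9.81 = 1320 m

1320 m


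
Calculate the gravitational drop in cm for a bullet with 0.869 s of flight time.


drop = 0.5*g*t^2 = 0.5*9.81*0.869^2 = 3.70406 m ≈ 370.4 cm

370.4 cm


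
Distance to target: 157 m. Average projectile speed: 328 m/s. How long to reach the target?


t = d/v = 157/328 = 0.4787 s

0.4787 s


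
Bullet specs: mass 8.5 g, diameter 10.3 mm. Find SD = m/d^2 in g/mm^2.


SD = m/d^2 = 8.5/10.3^2 = 0.08012 g/mm^2

0.08012 g/mm^2


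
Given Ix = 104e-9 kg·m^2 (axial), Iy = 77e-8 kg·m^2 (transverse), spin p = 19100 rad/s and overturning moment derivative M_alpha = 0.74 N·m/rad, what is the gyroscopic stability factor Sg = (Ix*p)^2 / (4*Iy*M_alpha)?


Sg = Ix^2 * p^2 / (4 * Iy * M_alpha) = (104e-9)^2 * 19100^2 / (4 * 77e-8 * 0.74) = 1.731

1.731


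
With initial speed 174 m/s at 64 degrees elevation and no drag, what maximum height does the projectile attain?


H = (v0*sin(theta))^2 / (2g) = (174*sin(64°))^2 / (2*9.81) = 1247 m

1247 m


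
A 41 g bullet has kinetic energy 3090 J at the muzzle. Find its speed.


v = sqrt(2*E/m) = sqrt(2*3090/0.041) = 388.2 m/s

388.2 m/s


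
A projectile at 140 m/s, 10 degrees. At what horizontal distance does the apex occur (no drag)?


R = v0^2*sin(2*theta)/g = 140^2*sin(2*10°)/9.81 = 683.343 m
apex_dist = R/2 = 683.343/2 = 341.7 m

341.7 m


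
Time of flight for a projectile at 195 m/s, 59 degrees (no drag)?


T = 2*v0*sin(theta)/g = 2*195*sin(59°)/9.81 = 34.08 s

34.08 s


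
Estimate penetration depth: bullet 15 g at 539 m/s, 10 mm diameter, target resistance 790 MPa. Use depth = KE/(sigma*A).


A = pi*(d/2)^2 = pi*(10/2)^2 = 78.5398 mm^2
E = 0.5*m*v^2 = 0.5*0.015*539^2 = 2178.91 J
depth = E/(sigma*A) = 2178.91 J / (790 MPa * 78.5398 mm^2) = 2178.91/(790 * 78.5398) m = 0.0351174 m ≈ 35.12 mm

35.12 mm


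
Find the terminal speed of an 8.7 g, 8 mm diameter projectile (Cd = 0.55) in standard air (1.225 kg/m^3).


A = pi*(d/2)^2 = pi*(8/2000)^2 = 5.02655e-05 m^2
vt = sqrt(2mg/(Cd*rho*A)) = sqrt(2*0.0087*9.81/(0.55 * 1.225 * 5.02655e-05)) = 70.99 m/s

70.99 m/s


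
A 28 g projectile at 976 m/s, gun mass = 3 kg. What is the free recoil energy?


v_r = m_p*v_p/m_gun = 0.028*976/3 = 9.10933 m/s, E_r = 0.5*m_gun*v_r^2 = 0.5*3*9.10933^2 = 124.5 J

124.5 J


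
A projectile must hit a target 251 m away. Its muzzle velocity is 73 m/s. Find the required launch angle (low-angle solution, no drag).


sin(2*theta) = R*g/v0^2 = 251*9.81/73^2 = 0.462059, theta = arcsin(0.462059)/2 = 13.76°

13.76 degrees


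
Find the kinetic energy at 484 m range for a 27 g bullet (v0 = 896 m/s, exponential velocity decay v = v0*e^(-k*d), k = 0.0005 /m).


v = v0*exp(-k*d) = 896*exp(-0.0005*484) = 703.41 m/s
E = 0.5*m*v^2 = 0.5*0.027*703.41^2 = 6680 J

6680 J


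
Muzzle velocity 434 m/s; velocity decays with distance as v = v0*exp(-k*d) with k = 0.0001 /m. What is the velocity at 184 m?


v = v0*exp(-k*d) = 434*exp(-0.0001*184) = 426.1 m/s

426.1 m/s


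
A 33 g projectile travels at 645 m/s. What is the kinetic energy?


E = 0.5*m*v^2 = 0.5*0.033*645^2 = 6864 J

6864 J


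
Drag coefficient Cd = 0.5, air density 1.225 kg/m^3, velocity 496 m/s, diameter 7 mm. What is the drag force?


A = pi*(d/2)^2 = pi*(7/2000)^2 = 3.84845e-05 m^2
Fd = 0.5*Cd*rho*A*v^2 = 0.5*0.5*1.225*3.84845e-05*496^2 = 2.9 N

2.9 N


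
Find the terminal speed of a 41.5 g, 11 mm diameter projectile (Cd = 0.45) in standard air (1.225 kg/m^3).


A = pi*(d/2)^2 = pi*(11/2000)^2 = 9.50332e-05 m^2
vt = sqrt(2mg/(Cd*rho*A)) = sqrt(2*0.0415*9.81/(0.45 * 1.225 * 9.50332e-05)) = 124.7 m/s

124.7 m/s


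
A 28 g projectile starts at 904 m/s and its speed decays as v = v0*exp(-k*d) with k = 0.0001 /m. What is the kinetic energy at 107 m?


v = v0*exp(-k*d) = 904*exp(-0.0001*107) = 894.379 m/s
E = 0.5*m*v^2 = 0.5*0.028*894.379^2 = 11199 J

11199 J


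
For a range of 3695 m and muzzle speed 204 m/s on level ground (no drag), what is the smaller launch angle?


sin(2*theta) = R*g/v0^2 = 3695*9.81/204^2 = 0.87101, theta = arcsin(0.87101)/2 = 30.29°

30.29 degrees


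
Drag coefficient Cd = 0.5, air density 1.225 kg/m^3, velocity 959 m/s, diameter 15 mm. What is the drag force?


A = pi*(d/2)^2 = pi*(15/2000)^2 = 1.76715e-04 m^2
Fd = 0.5*Cd*rho*A*v^2 = 0.5*0.5*1.225*1.76715e-04*959^2 = 49.77 N

49.77 N


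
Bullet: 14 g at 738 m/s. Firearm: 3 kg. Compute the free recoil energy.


v_r = m_p*v_p/m_gun = 0.014*738/3 = 3.444 m/s, E_r = 0.5*m_gun*v_r^2 = 0.5*3*3.444^2 = 17.79 J

17.79 J


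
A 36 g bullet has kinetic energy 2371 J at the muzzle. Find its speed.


v = sqrt(2*E/m) = sqrt(2*2371/0.036) = 362.9 m/s

362.9 m/s


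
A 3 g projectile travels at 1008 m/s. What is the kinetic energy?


E = 0.5*m*v^2 = 0.5*0.003*1008^2 = 1524 J

1524 J


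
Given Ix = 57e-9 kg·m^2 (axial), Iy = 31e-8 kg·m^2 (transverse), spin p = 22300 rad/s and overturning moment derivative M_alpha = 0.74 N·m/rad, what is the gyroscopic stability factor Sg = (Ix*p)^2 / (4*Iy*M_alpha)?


Sg = Ix^2 * p^2 / (4 * Iy * M_alpha) = (57e-9)^2 * 22300^2 / (4 * 31e-8 * 0.74) = 1.761

1.761


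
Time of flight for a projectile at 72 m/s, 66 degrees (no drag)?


T = 2*v0*sin(theta)/g = 2*72*sin(66°)/9.81 = 13.41 s

13.41 s


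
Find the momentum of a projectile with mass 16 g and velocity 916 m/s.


p = m*v = 0.016*916 = 14.66 kg·m/s

14.66 kg·m/s


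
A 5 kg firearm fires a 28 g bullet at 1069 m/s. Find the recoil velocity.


v_recoil = m_p * v_p / m_gun = 0.028 * 1069 / 5 = 5.986 m/s

5.986 m/s


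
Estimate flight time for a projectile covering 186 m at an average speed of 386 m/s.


t = d/v = 186/386 = 0.4819 s

0.4819 s


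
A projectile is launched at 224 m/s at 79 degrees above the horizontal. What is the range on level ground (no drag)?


R = v0^2 * sin(2*theta) / g = 224^2 * sin(2*79°) / 9.81 = 1916 m

1916 m


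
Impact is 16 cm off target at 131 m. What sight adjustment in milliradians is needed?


1 mrad subtends 1 cm per 10 m of range, so adj = error_cm / (dist_m / 10) = 16 / (131/10) = 1.221 mrad

1.221 mrad


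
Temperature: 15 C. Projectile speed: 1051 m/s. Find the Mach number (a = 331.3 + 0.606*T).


a = 331.3 + 0.606*(15) = 340.39 m/s
M = v/a = 1051/340.39 = 3.088

3.088


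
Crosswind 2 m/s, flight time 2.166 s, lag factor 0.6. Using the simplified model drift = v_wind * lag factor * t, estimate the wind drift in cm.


drift = v_wind * lag * t = 2 * 0.6 * 2.166 = 2.5992 m ≈ 259.9 cm

259.9 cm


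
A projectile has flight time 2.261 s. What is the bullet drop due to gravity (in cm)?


drop = 0.5*g*t^2 = 0.5*9.81*2.261^2 = 25.075 m ≈ 2507 cm

2507 cm


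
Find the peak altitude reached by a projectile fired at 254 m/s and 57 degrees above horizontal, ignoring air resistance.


H = (v0*sin(theta))^2 / (2g) = (254*sin(57°))^2 / (2*9.81) = 2313 m

2313 m


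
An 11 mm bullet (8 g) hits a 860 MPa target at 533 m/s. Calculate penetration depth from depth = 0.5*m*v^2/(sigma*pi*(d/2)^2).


A = pi*(d/2)^2 = pi*(11/2)^2 = 95.0332 mm^2
E = 0.5*m*v^2 = 0.5*0.008*533^2 = 1136.36 J
depth = E/(sigma*A) = 1136.36 J / (860 MPa * 95.0332 mm^2) = 1136.36/(860 * 95.0332) m = 0.013904 m ≈ 13.9 mm

13.9 mm


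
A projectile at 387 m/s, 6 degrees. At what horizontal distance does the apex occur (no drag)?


R = v0^2*sin(2*theta)/g = 387^2*sin(2*6°)/9.81 = 3174.18 m
apex_dist = R/2 = 3174.18/2 = 1587 m

1587 m


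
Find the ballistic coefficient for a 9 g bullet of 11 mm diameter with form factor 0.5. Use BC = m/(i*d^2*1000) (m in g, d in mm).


BC = m/(i*d^2*1000) = 9/(0.5 * 11^2 * 1000) = 0.0001488

0.0001488


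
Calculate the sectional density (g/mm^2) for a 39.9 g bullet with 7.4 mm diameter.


SD = m/d^2 = 39.9/7.4^2 = 0.7286 g/mm^2

0.7286 g/mm^2


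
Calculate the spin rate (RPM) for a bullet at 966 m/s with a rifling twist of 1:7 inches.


twist_m = 7*0.0254 = 0.1778 m
spin = v/twist = 966/0.1778 = 5433.071 rev/s
RPM = spin*60 = 5433.071*60 ≈ 325984 RPM

325984 RPM


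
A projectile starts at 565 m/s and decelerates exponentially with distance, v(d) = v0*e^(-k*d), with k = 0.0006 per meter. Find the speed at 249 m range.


v = v0*exp(-k*d) = 565*exp(-0.0006*249) = 486.6 m/s

486.6 m/s


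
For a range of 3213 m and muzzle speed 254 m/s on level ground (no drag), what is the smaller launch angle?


sin(2*theta) = R*g/v0^2 = 3213*9.81/254^2 = 0.488554, theta = arcsin(0.488554)/2 = 14.62°

14.62 degrees


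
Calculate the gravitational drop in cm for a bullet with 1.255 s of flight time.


drop = 0.5*g*t^2 = 0.5*9.81*1.255^2 = 7.7255 m ≈ 772.5 cm

772.5 cm


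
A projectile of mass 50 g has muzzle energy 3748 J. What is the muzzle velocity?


v = sqrt(2*E/m) = sqrt(2*3748/0.05) = 387.2 m/s

387.2 m/s


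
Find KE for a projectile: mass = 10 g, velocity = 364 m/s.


E = 0.5*m*v^2 = 0.5*0.01*364^2 = 662.5 J

662.5 J


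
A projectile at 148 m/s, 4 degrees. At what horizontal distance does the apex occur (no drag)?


R = v0^2*sin(2*theta)/g = 148^2*sin(2*4°)/9.81 = 310.749 m
apex_dist = R/2 = 310.749/2 = 155.4 m

155.4 m


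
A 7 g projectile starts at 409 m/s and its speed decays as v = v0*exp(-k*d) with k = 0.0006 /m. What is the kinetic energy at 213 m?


v = v0*exp(-k*d) = 409*exp(-0.0006*213) = 359.932 m/s
E = 0.5*m*v^2 = 0.5*0.007*359.932^2 = 453.4 J

453.4 J


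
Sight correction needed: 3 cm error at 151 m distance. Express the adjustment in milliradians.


1 mrad subtends 1 cm per 10 m of range, so adj = error_cm / (dist_m / 10) = 3 / (151/10) = 0.1987 mrad

0.1987 mrad


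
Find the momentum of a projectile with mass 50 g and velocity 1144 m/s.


p = m*v = 0.05*1144 = 57.2 kg·m/s

57.2 kg·m/s


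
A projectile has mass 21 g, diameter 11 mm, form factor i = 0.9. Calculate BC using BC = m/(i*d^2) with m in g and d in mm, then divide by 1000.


BC = m/(i*d^2*1000) = 21/(0.9 * 11^2 * 1000) = 0.0001928

0.0001928


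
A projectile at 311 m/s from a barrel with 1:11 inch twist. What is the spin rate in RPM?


twist_m = 11*0.0254 = 0.2794 m
spin = v/twist = 311/0.2794 = 1113.099 rev/s
RPM = spin*60 = 1113.099*60 ≈ 66786 RPM

66786 RPM


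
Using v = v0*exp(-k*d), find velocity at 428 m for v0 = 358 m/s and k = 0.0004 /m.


v = v0*exp(-k*d) = 358*exp(-0.0004*428) = 301.7 m/s

301.7 m/s


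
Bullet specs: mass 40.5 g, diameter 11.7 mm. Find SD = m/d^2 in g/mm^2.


SD = m/d^2 = 40.5/11.7^2 = 0.2959 g/mm^2

0.2959 g/mm^2


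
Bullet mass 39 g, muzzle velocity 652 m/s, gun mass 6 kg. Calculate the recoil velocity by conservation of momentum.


v_recoil = m_p * v_p / m_gun = 0.039 * 652 / 6 = 4.238 m/s

4.238 m/s


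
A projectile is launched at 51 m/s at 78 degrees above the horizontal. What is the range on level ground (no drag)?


R = v0^2 * sin(2*theta) / g = 51^2 * sin(2*78°) / 9.81 = 107.8 m

107.8 m


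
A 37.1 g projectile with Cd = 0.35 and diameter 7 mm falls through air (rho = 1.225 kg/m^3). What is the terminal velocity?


A = pi*(d/2)^2 = pi*(7/2000)^2 = 3.84845e-05 m^2
vt = sqrt(2mg/(Cd*rho*A)) = sqrt(2*0.0371*9.81/(0.35 * 1.225 * 3.84845e-05)) = 210 m/s

210 m/s


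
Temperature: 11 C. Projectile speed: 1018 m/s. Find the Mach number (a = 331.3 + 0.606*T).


a = 331.3 + 0.606*(11) = 337.966 m/s
M = v/a = 1018/337.966 = 3.012

3.012


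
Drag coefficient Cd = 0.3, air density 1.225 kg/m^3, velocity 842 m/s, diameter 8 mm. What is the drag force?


A = pi*(d/2)^2 = pi*(8/2000)^2 = 5.02655e-05 m^2
Fd = 0.5*Cd*rho*A*v^2 = 0.5*0.3*1.225*5.02655e-05*842^2 = 6.548 N

6.548 N


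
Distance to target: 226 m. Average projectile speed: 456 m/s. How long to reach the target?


t = d/v = 226/456 = 0.4956 s

0.4956 s


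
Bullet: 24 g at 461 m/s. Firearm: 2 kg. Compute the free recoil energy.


v_r = m_p*v_p/m_gun = 0.024*461/2 = 5.532 m/s, E_r = 0.5*m_gun*v_r^2 = 0.5*2*5.532^2 = 30.6 J

30.6 J


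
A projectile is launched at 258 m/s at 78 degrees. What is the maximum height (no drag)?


H = (v0*sin(theta))^2 / (2g) = (258*sin(78°))^2 / (2*9.81) = 3246 m

3246 m


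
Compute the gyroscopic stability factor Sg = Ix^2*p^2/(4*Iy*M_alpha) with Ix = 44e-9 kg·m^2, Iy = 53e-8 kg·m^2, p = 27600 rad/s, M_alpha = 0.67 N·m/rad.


Sg = Ix^2 * p^2 / (4 * Iy * M_alpha) = (44e-9)^2 * 27600^2 / (4 * 53e-8 * 0.67) = 1.038

1.038


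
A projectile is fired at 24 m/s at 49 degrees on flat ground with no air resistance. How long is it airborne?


T = 2*v0*sin(theta)/g = 2*24*sin(49°)/9.81 = 3.693 s

3.693 s


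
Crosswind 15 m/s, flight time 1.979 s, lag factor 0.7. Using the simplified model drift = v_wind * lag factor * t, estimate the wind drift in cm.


drift = v_wind * lag * t = 15 * 0.7 * 1.979 = 20.7795 m ≈ 2078 cm

2078 cm


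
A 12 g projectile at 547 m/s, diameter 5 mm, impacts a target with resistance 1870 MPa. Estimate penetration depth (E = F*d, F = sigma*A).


A = pi*(d/2)^2 = pi*(5/2)^2 = 19.635 mm^2
E = 0.5*m*v^2 = 0.5*0.012*547^2 = 1795.25 J
depth = E/(sigma*A) = 1795.25 J / (1870 MPa * 19.635 mm^2) = 1795.25/(1870 * 19.635) m = 0.0488939 m ≈ 48.89 mm

48.89 mm


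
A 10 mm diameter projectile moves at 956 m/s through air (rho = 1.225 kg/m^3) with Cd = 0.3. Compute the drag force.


A = pi*(d/2)^2 = pi*(10/2000)^2 = 7.85398e-05 m^2
Fd = 0.5*Cd*rho*A*v^2 = 0.5*0.3*1.225*7.85398e-05*956^2 = 13.19 N

13.19 N


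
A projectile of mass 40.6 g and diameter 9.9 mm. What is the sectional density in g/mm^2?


SD = m/d^2 = 40.6/9.9^2 = 0.4142 g/mm^2

0.4142 g/mm^2


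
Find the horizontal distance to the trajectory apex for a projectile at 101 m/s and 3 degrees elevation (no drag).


R = v0^2*sin(2*theta)/g = 101^2*sin(2*3°)/9.81 = 108.695 m
apex_dist = R/2 = 108.695/2 = 54.35 m

54.35 m


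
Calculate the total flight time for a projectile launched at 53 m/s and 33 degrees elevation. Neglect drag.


T = 2*v0*sin(theta)/g = 2*53*sin(33°)/9.81 = 5.885 s

5.885 s


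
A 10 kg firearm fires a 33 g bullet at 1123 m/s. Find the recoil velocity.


v_recoil = m_p * v_p / m_gun = 0.033 * 1123 / 10 = 3.706 m/s

3.706 m/s


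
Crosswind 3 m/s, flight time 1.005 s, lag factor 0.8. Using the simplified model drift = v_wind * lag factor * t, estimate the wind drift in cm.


drift = v_wind * lag * t = 3 * 0.8 * 1.005 = 2.412 m ≈ 241.2 cm

241.2 cm


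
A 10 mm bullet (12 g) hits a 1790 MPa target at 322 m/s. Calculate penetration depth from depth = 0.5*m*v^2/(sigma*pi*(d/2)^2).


A = pi*(d/2)^2 = pi*(10/2)^2 = 78.5398 mm^2
E = 0.5*m*v^2 = 0.5*0.012*322^2 = 622.104 J
depth = E/(sigma*A) = 622.104 J / (1790 MPa * 78.5398 mm^2) = 622.104/(1790 * 78.5398) m = 0.00442507 m ≈ 4.425 mm

4.425 mm


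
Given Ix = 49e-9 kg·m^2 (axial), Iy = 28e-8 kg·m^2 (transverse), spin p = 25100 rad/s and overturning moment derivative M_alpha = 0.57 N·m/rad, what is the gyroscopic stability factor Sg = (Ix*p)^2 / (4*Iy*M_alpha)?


Sg = Ix^2 * p^2 / (4 * Iy * M_alpha) = (49e-9)^2 * 25100^2 / (4 * 28e-8 * 0.57) = 2.369

2.369


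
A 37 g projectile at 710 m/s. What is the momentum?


p = m*v = 0.037*710 = 26.27 kg·m/s

26.27 kg·m/s


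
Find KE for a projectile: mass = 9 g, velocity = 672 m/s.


E = 0.5*m*v^2 = 0.5*0.009*672^2 = 2032 J

2032 J


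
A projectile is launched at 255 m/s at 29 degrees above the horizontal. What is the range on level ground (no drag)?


R = v0^2 * sin(2*theta) / g = 255^2 * sin(2*29°) / 9.81 = 5621 m

5621 m


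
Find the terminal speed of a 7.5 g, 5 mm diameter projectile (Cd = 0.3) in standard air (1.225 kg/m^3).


A = pi*(d/2)^2 = pi*(5/2000)^2 = 1.96350e-05 m^2
vt = sqrt(2mg/(Cd*rho*A)) = sqrt(2*0.0075*9.81/(0.3 * 1.225 * 1.96350e-05)) = 142.8 m/s

142.8 m/s


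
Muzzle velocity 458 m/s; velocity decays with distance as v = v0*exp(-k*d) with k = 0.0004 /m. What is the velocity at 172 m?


v = v0*exp(-k*d) = 458*exp(-0.0004*172) = 427.5 m/s

427.5 m/s


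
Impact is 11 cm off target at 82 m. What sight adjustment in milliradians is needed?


1 mrad subtends 1 cm per 10 m of range, so adj = error_cm / (dist_m / 10) = 11 / (82/10) = 1.341 mrad

1.341 mrad


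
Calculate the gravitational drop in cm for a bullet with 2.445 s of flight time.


drop = 0.5*g*t^2 = 0.5*9.81*2.445^2 = 29.3222 m ≈ 2932 cm

2932 cm


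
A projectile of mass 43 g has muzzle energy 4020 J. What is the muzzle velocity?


v = sqrt(2*E/m) = sqrt(2*4020/0.043) = 432.4 m/s

432.4 m/s


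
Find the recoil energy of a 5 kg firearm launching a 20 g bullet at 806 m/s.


v_r = m_p*v_p/m_gun = 0.02*806/5 = 3.224 m/s, E_r = 0.5*m_gun*v_r^2 = 0.5*5*3.224^2 = 25.99 J

25.99 J


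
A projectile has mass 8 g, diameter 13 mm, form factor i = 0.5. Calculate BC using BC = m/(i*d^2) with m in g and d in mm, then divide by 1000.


BC = m/(i*d^2*1000) = 8/(0.5 * 13^2 * 1000) = 9.467e-05

9.467e-05


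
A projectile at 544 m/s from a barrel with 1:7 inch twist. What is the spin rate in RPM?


twist_m = 7*0.0254 = 0.1778 m
spin = v/twist = 544/0.1778 = 3059.618 rev/s
RPM = spin*60 = 3059.618*60 ≈ 183577 RPM

183577 RPM


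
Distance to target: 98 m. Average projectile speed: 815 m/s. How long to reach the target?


t = d/v = 98/815 = 0.1202 s

0.1202 s


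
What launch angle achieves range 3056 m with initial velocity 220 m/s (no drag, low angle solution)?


sin(2*theta) = R*g/v0^2 = 3056*9.81/220^2 = 0.619408, theta = arcsin(0.619408)/2 = 19.14°

19.14 degrees


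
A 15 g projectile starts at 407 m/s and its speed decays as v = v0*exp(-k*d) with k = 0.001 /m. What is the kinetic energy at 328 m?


v = v0*exp(-k*d) = 407*exp(-0.001*328) = 293.188 m/s
E = 0.5*m*v^2 = 0.5*0.015*293.188^2 = 644.7 J

644.7 J


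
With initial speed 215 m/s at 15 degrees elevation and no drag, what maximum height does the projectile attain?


H = (v0*sin(theta))^2 / (2g) = (215*sin(15°))^2 / (2*9.81) = 157.8 m

157.8 m


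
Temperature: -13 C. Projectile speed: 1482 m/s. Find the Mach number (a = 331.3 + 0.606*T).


a = 331.3 + 0.606*(-13) = 323.422 m/s
M = v/a = 1482/323.422 = 4.582

4.582


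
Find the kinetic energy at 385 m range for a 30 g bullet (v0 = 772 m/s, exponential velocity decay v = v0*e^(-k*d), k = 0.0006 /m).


v = v0*exp(-k*d) = 772*exp(-0.0006*385) = 612.767 m/s
E = 0.5*m*v^2 = 0.5*0.03*612.767^2 = 5632 J

5632 J


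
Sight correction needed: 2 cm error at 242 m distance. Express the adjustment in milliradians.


1 mrad subtends 1 cm per 10 m of range, so adj = error_cm / (dist_m / 10) = 2 / (242/10) = 0.08264 mrad

0.08264 mrad


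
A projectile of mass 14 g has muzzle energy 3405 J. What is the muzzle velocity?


v = sqrt(2*E/m) = sqrt(2*3405/0.014) = 697.4 m/s

697.4 m/s


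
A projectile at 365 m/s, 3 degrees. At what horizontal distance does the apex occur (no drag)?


R = v0^2*sin(2*theta)/g = 365^2*sin(2*3°)/9.81 = 1419.55 m
apex_dist = R/2 = 1419.55/2 = 709.8 m

709.8 m


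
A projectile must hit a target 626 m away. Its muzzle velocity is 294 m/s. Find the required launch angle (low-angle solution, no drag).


sin(2*theta) = R*g/v0^2 = 626*9.81/294^2 = 0.0710475, theta = arcsin(0.0710475)/2 = 2.037°

2.037 degrees


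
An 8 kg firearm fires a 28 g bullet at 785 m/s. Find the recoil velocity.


v_recoil = m_p * v_p / m_gun = 0.028 * 785 / 8 = 2.748 m/s

2.748 m/s


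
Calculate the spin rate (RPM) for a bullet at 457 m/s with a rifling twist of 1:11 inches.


twist_m = 11*0.0254 = 0.2794 m
spin = v/twist = 457/0.2794 = 1635.648 rev/s
RPM = spin*60 = 1635.648*60 ≈ 98139 RPM

98139 RPM


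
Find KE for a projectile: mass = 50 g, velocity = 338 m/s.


E = 0.5*m*v^2 = 0.5*0.05*338^2 = 2856 J

2856 J


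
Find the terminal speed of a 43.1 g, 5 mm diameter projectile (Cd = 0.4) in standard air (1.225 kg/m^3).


A = pi*(d/2)^2 = pi*(5/2000)^2 = 1.96350e-05 m^2
vt = sqrt(2mg/(Cd*rho*A)) = sqrt(2*0.0431*9.81/(0.4 * 1.225 * 1.96350e-05)) = 296.5 m/s

296.5 m/s


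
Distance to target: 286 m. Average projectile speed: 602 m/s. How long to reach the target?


t = d/v = 286/602 = 0.4751 s

0.4751 s


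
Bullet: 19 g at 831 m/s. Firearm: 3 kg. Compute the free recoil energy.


v_r = m_p*v_p/m_gun = 0.019*831/3 = 5.263 m/s, E_r = 0.5*m_gun*v_r^2 = 0.5*3*5.263^2 = 41.55 J

41.55 J


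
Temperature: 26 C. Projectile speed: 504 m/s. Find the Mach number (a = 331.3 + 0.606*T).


a = 331.3 + 0.606*(26) = 347.056 m/s
M = v/a = 504/347.056 = 1.452

1.452


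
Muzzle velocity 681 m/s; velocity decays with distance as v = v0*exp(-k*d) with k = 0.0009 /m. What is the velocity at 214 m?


v = v0*exp(-k*d) = 681*exp(-0.0009*214) = 561.7 m/s

561.7 m/s


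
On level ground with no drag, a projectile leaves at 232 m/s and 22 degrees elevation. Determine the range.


R = v0^2 * sin(2*theta) / g = 232^2 * sin(2*22°) / 9.81 = 3811 m

3811 m


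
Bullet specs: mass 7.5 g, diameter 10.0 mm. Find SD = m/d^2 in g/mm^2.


SD = m/d^2 = 7.5/10.0^2 = 0.075 g/mm^2

0.075 g/mm^2


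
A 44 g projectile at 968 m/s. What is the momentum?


p = m*v = 0.044*968 = 42.59 kg·m/s

42.59 kg·m/s


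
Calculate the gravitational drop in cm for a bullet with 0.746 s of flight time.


drop = 0.5*g*t^2 = 0.5*9.81*0.746^2 = 2.72971 m ≈ 273 cm

273 cm


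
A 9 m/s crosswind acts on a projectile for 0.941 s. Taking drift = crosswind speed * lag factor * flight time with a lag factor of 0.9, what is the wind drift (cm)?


drift = v_wind * lag * t = 9 * 0.9 * 0.941 = 7.6221 m ≈ 762.2 cm

762.2 cm


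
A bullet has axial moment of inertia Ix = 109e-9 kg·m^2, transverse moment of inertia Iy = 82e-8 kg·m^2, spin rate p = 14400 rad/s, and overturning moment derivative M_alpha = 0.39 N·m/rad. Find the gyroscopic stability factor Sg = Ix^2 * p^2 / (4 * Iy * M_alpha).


Sg = Ix^2 * p^2 / (4 * Iy * M_alpha) = (109e-9)^2 * 14400^2 / (4 * 82e-8 * 0.39) = 1.926

1.926


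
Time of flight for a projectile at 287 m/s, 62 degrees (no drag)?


T = 2*v0*sin(theta)/g = 2*287*sin(62°)/9.81 = 51.66 s

51.66 s


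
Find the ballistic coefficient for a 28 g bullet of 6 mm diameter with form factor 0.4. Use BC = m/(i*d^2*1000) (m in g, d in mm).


BC = m/(i*d^2*1000) = 28/(0.4 * 6^2 * 1000) = 0.001944

0.001944


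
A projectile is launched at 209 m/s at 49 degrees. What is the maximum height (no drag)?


H = (v0*sin(theta))^2 / (2g) = (209*sin(49°))^2 / (2*9.81) = 1268 m

1268 m


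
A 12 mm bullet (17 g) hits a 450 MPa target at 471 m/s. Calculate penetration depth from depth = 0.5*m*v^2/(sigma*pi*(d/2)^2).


A = pi*(d/2)^2 = pi*(12/2)^2 = 113.097 mm^2
E = 0.5*m*v^2 = 0.5*0.017*471^2 = 1885.65 J
depth = E/(sigma*A) = 1885.65 J / (450 MPa * 113.097 mm^2) = 1885.65/(450 * 113.097) m = 0.0370507 m ≈ 37.05 mm

37.05 mm


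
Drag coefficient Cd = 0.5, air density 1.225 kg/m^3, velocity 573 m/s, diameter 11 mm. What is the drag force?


A = pi*(d/2)^2 = pi*(11/2000)^2 = 9.50332e-05 m^2
Fd = 0.5*Cd*rho*A*v^2 = 0.5*0.5*1.225*9.50332e-05*573^2 = 9.556 N

9.556 N


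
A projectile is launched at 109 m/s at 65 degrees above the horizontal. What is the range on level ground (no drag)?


R = v0^2 * sin(2*theta) / g = 109^2 * sin(2*65°) / 9.81 = 927.8 m

927.8 m


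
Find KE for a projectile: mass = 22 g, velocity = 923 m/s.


E = 0.5*m*v^2 = 0.5*0.022*923^2 = 9371 J

9371 J


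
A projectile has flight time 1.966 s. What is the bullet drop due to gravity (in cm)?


drop = 0.5*g*t^2 = 0.5*9.81*1.966^2 = 18.9586 m ≈ 1896 cm

1896 cm


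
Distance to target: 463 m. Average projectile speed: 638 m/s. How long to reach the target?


t = d/v = 463/638 = 0.7257 s

0.7257 s


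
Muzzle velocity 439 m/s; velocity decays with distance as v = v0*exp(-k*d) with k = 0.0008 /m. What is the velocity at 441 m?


v = v0*exp(-k*d) = 439*exp(-0.0008*441) = 308.5 m/s

308.5 m/s


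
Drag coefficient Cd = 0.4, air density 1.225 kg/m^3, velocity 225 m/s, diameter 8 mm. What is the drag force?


A = pi*(d/2)^2 = pi*(8/2000)^2 = 5.02655e-05 m^2
Fd = 0.5*Cd*rho*A*v^2 = 0.5*0.4*1.225*5.02655e-05*225^2 = 0.6234 N

0.6234 N


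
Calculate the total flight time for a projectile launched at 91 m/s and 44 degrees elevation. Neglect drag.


T = 2*v0*sin(theta)/g = 2*91*sin(44°)/9.81 = 12.89 s

12.89 s


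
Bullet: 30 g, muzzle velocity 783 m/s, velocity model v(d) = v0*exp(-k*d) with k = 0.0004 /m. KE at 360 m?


v = v0*exp(-k*d) = 783*exp(-0.0004*360) = 677.99 m/s
E = 0.5*m*v^2 = 0.5*0.03*677.99^2 = 6895 J

6895 J


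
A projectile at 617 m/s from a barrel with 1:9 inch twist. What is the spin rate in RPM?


twist_m = 9*0.0254 = 0.2286 m
spin = v/twist = 617/0.2286 = 2699.038 rev/s
RPM = spin*60 = 2699.038*60 ≈ 161942 RPM

161942 RPM


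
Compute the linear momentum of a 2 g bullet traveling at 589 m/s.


p = m*v = 0.002*589 = 1.178 kg·m/s

1.178 kg·m/s


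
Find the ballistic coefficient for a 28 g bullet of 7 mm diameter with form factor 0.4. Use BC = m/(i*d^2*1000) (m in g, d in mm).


BC = m/(i*d^2*1000) = 28/(0.4 * 7^2 * 1000) = 0.001429

0.001429


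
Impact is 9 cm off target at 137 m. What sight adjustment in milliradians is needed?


1 mrad subtends 1 cm per 10 m of range, so adj = error_cm / (dist_m / 10) = 9 / (137/10) = 0.6569 mrad

0.6569 mrad


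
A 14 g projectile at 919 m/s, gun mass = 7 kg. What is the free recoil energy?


v_r = m_p*v_p/m_gun = 0.014*919/7 = 1.838 m/s, E_r = 0.5*m_gun*v_r^2 = 0.5*7*1.838^2 = 11.82 J

11.82 J


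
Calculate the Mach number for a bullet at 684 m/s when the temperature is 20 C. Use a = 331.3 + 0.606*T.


a = 331.3 + 0.606*(20) = 343.42 m/s
M = v/a = 684/343.42 = 1.992

1.992


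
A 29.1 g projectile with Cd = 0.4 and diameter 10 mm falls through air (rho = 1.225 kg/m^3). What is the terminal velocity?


A = pi*(d/2)^2 = pi*(10/2000)^2 = 7.85398e-05 m^2
vt = sqrt(2mg/(Cd*rho*A)) = sqrt(2*0.0291*9.81/(0.4 * 1.225 * 7.85398e-05)) = 121.8 m/s

121.8 m/s


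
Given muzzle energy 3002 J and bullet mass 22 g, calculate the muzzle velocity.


v = sqrt(2*E/m) = sqrt(2*3002/0.022) = 522.4 m/s

522.4 m/s


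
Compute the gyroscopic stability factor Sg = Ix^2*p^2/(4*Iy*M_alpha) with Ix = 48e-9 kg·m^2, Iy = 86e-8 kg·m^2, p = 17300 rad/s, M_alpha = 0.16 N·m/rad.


Sg = Ix^2 * p^2 / (4 * Iy * M_alpha) = (48e-9)^2 * 17300^2 / (4 * 86e-8 * 0.16) = 1.253

1.253


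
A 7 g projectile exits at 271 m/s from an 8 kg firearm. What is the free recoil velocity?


v_recoil = m_p * v_p / m_gun = 0.007 * 271 / 8 = 0.2371 m/s

0.2371 m/s


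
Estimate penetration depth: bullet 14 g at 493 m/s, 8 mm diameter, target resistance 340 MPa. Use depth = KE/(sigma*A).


A = pi*(d/2)^2 = pi*(8/2)^2 = 50.2655 mm^2
E = 0.5*m*v^2 = 0.5*0.014*493^2 = 1701.34 J
depth = E/(sigma*A) = 1701.34 J / (340 MPa * 50.2655 mm^2) = 1701.34/(340 * 50.2655) m = 0.0995504 m ≈ 99.55 mm

99.55 mm


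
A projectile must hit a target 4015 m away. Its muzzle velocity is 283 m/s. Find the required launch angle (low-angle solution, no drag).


sin(2*theta) = R*g/v0^2 = 4015*9.81/283^2 = 0.491792, theta = arcsin(0.491792)/2 = 14.73°

14.73 degrees


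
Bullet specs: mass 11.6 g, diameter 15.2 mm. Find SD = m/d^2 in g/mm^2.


SD = m/d^2 = 11.6/15.2^2 = 0.05021 g/mm^2

0.05021 g/mm^2


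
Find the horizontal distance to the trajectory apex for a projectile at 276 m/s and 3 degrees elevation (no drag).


R = v0^2*sin(2*theta)/g = 276^2*sin(2*3°)/9.81 = 811.678 m
apex_dist = R/2 = 811.678/2 = 405.8 m

405.8 m


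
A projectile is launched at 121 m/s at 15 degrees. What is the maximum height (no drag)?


H = (v0*sin(theta))^2 / (2g) = (121*sin(15°))^2 / (2*9.81) = 49.99 m

49.99 m


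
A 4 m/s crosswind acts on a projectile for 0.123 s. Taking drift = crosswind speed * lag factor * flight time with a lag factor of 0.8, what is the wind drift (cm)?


drift = v_wind * lag * t = 4 * 0.8 * 0.123 = 0.3936 m ≈ 39.36 cm

39.36 cm


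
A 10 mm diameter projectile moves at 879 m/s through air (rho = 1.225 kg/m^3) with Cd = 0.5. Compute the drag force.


A = pi*(d/2)^2 = pi*(10/2000)^2 = 7.85398e-05 m^2
Fd = 0.5*Cd*rho*A*v^2 = 0.5*0.5*1.225*7.85398e-05*879^2 = 18.58 N

18.58 N


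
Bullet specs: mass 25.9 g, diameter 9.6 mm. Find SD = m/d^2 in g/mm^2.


SD = m/d^2 = 25.9/9.6^2 = 0.281 g/mm^2

0.281 g/mm^2


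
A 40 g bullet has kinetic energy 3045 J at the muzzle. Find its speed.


v = sqrt(2*E/m) = sqrt(2*3045/0.04) = 390.2 m/s

390.2 m/s


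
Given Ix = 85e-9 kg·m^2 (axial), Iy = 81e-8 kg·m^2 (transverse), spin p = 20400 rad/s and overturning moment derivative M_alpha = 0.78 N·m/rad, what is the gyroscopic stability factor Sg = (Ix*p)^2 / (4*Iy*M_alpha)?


Sg = Ix^2 * p^2 / (4 * Iy * M_alpha) = (85e-9)^2 * 20400^2 / (4 * 81e-8 * 0.78) = 1.19

1.19


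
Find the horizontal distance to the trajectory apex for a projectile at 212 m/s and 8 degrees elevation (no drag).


R = v0^2*sin(2*theta)/g = 212^2*sin(2*8°)/9.81 = 1262.82 m
apex_dist = R/2 = 1262.82/2 = 631.4 m

631.4 m


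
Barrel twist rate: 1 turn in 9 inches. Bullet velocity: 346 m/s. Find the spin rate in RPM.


twist_m = 9*0.0254 = 0.2286 m
spin = v/twist = 346/0.2286 = 1513.561 rev/s
RPM = spin*60 = 1513.561*60 ≈ 90814 RPM

90814 RPM


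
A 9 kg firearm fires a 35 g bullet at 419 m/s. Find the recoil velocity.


v_recoil = m_p * v_p / m_gun = 0.035 * 419 / 9 = 1.629 m/s

1.629 m/s


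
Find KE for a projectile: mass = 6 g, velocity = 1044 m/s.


E = 0.5*m*v^2 = 0.5*0.006*1044^2 = 3270 J

3270 J


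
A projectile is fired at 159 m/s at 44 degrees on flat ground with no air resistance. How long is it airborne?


T = 2*v0*sin(theta)/g = 2*159*sin(44°)/9.81 = 22.52 s

22.52 s


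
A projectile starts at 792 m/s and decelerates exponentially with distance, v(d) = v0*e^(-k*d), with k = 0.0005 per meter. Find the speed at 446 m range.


v = v0*exp(-k*d) = 792*exp(-0.0005*446) = 633.7 m/s

633.7 m/s


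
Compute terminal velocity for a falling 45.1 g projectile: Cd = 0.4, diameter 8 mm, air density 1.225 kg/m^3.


A = pi*(d/2)^2 = pi*(8/2000)^2 = 5.02655e-05 m^2
vt = sqrt(2mg/(Cd*rho*A)) = sqrt(2*0.0451*9.81/(0.4 * 1.225 * 5.02655e-05)) = 189.5 m/s

189.5 m/s


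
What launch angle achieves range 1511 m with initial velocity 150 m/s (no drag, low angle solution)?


sin(2*theta) = R*g/v0^2 = 1511*9.81/150^2 = 0.658796, theta = arcsin(0.658796)/2 = 20.6°

20.6 degrees


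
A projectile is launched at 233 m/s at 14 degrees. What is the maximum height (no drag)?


H = (v0*sin(theta))^2 / (2g) = (233*sin(14°))^2 / (2*9.81) = 161.9 m

161.9 m


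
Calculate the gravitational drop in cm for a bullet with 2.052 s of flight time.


drop = 0.5*g*t^2 = 0.5*9.81*2.052^2 = 20.6535 m ≈ 2065 cm

2065 cm


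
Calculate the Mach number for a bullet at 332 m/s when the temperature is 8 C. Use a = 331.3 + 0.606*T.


a = 331.3 + 0.606*(8) = 336.148 m/s
M = v/a = 332/336.148 = 0.9877

0.9877


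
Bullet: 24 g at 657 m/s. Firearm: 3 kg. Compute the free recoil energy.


v_r = m_p*v_p/m_gun = 0.024*657/3 = 5.256 m/s, E_r = 0.5*m_gun*v_r^2 = 0.5*3*5.256^2 = 41.44 J

41.44 J


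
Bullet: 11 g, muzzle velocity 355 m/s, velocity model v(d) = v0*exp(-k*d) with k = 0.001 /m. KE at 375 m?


v = v0*exp(-k*d) = 355*exp(-0.001*375) = 243.988 m/s
E = 0.5*m*v^2 = 0.5*0.011*243.988^2 = 327.4 J

327.4 J


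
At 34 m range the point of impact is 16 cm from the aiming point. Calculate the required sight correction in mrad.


1 mrad subtends 1 cm per 10 m of range, so adj = error_cm / (dist_m / 10) = 16 / (34/10) = 4.706 mrad

4.706 mrad


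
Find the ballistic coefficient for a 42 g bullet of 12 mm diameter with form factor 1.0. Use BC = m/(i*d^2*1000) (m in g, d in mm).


BC = m/(i*d^2*1000) = 42/(1.0 * 12^2 * 1000) = 0.0002917

0.0002917


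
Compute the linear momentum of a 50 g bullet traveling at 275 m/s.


p = m*v = 0.05*275 = 13.75 kg·m/s

13.75 kg·m/s


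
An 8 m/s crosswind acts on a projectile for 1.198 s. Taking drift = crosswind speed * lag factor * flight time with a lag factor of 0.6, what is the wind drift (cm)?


drift = v_wind * lag * t = 8 * 0.6 * 1.198 = 5.7504 m ≈ 575 cm

575 cm


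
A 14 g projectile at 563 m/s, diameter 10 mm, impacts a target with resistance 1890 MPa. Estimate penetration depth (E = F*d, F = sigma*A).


A = pi*(d/2)^2 = pi*(10/2)^2 = 78.5398 mm^2
E = 0.5*m*v^2 = 0.5*0.014*563^2 = 2218.78 J
depth = E/(sigma*A) = 2218.78 J / (1890 MPa * 78.5398 mm^2) = 2218.78/(1890 * 78.5398) m = 0.0149473 m ≈ 14.95 mm

14.95 mm


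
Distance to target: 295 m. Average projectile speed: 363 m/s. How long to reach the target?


t = d/v = 295/363 = 0.8127 s

0.8127 s


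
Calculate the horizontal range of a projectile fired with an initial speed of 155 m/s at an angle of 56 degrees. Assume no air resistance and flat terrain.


R = v0^2 * sin(2*theta) / g = 155^2 * sin(2*56°) / 9.81 = 2271 m

2271 m
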